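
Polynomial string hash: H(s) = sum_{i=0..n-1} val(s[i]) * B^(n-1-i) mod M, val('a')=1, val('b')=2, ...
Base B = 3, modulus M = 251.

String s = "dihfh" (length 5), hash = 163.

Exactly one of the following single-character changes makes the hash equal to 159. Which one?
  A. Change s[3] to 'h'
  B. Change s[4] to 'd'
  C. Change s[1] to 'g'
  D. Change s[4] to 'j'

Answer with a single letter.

Answer: B

Derivation:
Option A: s[3]='f'->'h', delta=(8-6)*3^1 mod 251 = 6, hash=163+6 mod 251 = 169
Option B: s[4]='h'->'d', delta=(4-8)*3^0 mod 251 = 247, hash=163+247 mod 251 = 159 <-- target
Option C: s[1]='i'->'g', delta=(7-9)*3^3 mod 251 = 197, hash=163+197 mod 251 = 109
Option D: s[4]='h'->'j', delta=(10-8)*3^0 mod 251 = 2, hash=163+2 mod 251 = 165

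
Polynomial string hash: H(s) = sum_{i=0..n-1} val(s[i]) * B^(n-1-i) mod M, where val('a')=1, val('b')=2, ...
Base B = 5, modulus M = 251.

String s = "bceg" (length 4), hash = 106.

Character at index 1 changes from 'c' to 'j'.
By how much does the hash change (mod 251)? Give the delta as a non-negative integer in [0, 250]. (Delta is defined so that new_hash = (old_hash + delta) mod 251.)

Answer: 175

Derivation:
Delta formula: (val(new) - val(old)) * B^(n-1-k) mod M
  val('j') - val('c') = 10 - 3 = 7
  B^(n-1-k) = 5^2 mod 251 = 25
  Delta = 7 * 25 mod 251 = 175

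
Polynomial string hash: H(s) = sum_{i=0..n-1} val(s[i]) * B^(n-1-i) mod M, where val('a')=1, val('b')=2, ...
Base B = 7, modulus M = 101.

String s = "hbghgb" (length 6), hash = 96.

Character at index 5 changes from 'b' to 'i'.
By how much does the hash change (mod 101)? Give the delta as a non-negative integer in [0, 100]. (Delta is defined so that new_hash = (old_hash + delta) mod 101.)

Answer: 7

Derivation:
Delta formula: (val(new) - val(old)) * B^(n-1-k) mod M
  val('i') - val('b') = 9 - 2 = 7
  B^(n-1-k) = 7^0 mod 101 = 1
  Delta = 7 * 1 mod 101 = 7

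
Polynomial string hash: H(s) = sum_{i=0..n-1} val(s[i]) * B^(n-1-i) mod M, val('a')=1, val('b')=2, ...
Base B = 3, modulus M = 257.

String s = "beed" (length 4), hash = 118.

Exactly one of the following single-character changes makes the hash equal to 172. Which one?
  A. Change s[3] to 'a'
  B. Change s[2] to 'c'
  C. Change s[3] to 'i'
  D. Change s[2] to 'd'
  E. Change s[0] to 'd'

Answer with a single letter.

Answer: E

Derivation:
Option A: s[3]='d'->'a', delta=(1-4)*3^0 mod 257 = 254, hash=118+254 mod 257 = 115
Option B: s[2]='e'->'c', delta=(3-5)*3^1 mod 257 = 251, hash=118+251 mod 257 = 112
Option C: s[3]='d'->'i', delta=(9-4)*3^0 mod 257 = 5, hash=118+5 mod 257 = 123
Option D: s[2]='e'->'d', delta=(4-5)*3^1 mod 257 = 254, hash=118+254 mod 257 = 115
Option E: s[0]='b'->'d', delta=(4-2)*3^3 mod 257 = 54, hash=118+54 mod 257 = 172 <-- target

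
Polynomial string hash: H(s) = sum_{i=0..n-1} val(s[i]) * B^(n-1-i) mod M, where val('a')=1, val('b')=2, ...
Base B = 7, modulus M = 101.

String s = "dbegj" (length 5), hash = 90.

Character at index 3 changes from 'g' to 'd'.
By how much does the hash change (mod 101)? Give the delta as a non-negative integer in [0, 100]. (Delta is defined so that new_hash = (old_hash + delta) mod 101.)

Answer: 80

Derivation:
Delta formula: (val(new) - val(old)) * B^(n-1-k) mod M
  val('d') - val('g') = 4 - 7 = -3
  B^(n-1-k) = 7^1 mod 101 = 7
  Delta = -3 * 7 mod 101 = 80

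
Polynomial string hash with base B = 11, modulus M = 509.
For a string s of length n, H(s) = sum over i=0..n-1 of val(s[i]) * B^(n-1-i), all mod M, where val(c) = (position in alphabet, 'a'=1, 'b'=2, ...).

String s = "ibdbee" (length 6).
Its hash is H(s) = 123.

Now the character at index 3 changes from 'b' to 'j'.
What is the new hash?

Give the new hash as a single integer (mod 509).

Answer: 73

Derivation:
val('b') = 2, val('j') = 10
Position k = 3, exponent = n-1-k = 2
B^2 mod M = 11^2 mod 509 = 121
Delta = (10 - 2) * 121 mod 509 = 459
New hash = (123 + 459) mod 509 = 73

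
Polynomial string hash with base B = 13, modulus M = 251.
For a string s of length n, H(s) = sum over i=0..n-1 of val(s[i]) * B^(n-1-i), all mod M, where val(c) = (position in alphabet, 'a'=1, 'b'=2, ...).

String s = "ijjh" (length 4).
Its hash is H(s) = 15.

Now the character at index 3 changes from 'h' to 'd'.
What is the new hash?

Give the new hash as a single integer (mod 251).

val('h') = 8, val('d') = 4
Position k = 3, exponent = n-1-k = 0
B^0 mod M = 13^0 mod 251 = 1
Delta = (4 - 8) * 1 mod 251 = 247
New hash = (15 + 247) mod 251 = 11

Answer: 11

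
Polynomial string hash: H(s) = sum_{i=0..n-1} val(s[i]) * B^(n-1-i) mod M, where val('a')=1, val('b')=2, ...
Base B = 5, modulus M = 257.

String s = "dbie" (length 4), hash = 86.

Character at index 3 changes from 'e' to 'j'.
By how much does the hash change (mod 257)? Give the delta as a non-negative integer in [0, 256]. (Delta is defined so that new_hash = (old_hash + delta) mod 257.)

Answer: 5

Derivation:
Delta formula: (val(new) - val(old)) * B^(n-1-k) mod M
  val('j') - val('e') = 10 - 5 = 5
  B^(n-1-k) = 5^0 mod 257 = 1
  Delta = 5 * 1 mod 257 = 5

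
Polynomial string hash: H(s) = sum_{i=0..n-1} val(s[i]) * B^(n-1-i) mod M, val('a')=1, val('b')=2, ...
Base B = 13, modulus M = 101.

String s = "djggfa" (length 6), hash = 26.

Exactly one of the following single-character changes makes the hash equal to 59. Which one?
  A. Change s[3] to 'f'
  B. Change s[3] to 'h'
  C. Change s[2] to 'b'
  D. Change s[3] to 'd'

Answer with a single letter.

Answer: A

Derivation:
Option A: s[3]='g'->'f', delta=(6-7)*13^2 mod 101 = 33, hash=26+33 mod 101 = 59 <-- target
Option B: s[3]='g'->'h', delta=(8-7)*13^2 mod 101 = 68, hash=26+68 mod 101 = 94
Option C: s[2]='g'->'b', delta=(2-7)*13^3 mod 101 = 24, hash=26+24 mod 101 = 50
Option D: s[3]='g'->'d', delta=(4-7)*13^2 mod 101 = 99, hash=26+99 mod 101 = 24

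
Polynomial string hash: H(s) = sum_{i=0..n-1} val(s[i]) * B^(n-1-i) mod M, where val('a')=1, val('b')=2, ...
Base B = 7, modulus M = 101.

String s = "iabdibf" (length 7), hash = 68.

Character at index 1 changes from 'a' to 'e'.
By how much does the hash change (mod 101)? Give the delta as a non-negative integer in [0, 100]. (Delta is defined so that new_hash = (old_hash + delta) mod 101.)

Delta formula: (val(new) - val(old)) * B^(n-1-k) mod M
  val('e') - val('a') = 5 - 1 = 4
  B^(n-1-k) = 7^5 mod 101 = 41
  Delta = 4 * 41 mod 101 = 63

Answer: 63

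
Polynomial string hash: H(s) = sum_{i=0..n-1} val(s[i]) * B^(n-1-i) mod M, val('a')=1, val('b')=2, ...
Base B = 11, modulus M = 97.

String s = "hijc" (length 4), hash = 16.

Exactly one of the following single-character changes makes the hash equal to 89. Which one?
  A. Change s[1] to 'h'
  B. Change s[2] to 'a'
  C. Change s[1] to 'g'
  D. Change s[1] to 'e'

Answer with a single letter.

Option A: s[1]='i'->'h', delta=(8-9)*11^2 mod 97 = 73, hash=16+73 mod 97 = 89 <-- target
Option B: s[2]='j'->'a', delta=(1-10)*11^1 mod 97 = 95, hash=16+95 mod 97 = 14
Option C: s[1]='i'->'g', delta=(7-9)*11^2 mod 97 = 49, hash=16+49 mod 97 = 65
Option D: s[1]='i'->'e', delta=(5-9)*11^2 mod 97 = 1, hash=16+1 mod 97 = 17

Answer: A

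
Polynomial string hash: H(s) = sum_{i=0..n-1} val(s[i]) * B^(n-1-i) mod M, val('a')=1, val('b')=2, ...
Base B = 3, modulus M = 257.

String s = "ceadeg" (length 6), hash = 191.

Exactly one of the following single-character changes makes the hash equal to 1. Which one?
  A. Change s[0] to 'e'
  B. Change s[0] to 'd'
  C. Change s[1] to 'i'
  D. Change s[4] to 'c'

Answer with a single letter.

Answer: C

Derivation:
Option A: s[0]='c'->'e', delta=(5-3)*3^5 mod 257 = 229, hash=191+229 mod 257 = 163
Option B: s[0]='c'->'d', delta=(4-3)*3^5 mod 257 = 243, hash=191+243 mod 257 = 177
Option C: s[1]='e'->'i', delta=(9-5)*3^4 mod 257 = 67, hash=191+67 mod 257 = 1 <-- target
Option D: s[4]='e'->'c', delta=(3-5)*3^1 mod 257 = 251, hash=191+251 mod 257 = 185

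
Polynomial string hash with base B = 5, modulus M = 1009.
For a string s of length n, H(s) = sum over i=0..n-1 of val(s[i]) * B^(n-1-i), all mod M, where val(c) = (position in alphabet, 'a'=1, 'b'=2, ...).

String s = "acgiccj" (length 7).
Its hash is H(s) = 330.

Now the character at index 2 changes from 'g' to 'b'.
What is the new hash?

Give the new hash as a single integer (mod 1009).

Answer: 232

Derivation:
val('g') = 7, val('b') = 2
Position k = 2, exponent = n-1-k = 4
B^4 mod M = 5^4 mod 1009 = 625
Delta = (2 - 7) * 625 mod 1009 = 911
New hash = (330 + 911) mod 1009 = 232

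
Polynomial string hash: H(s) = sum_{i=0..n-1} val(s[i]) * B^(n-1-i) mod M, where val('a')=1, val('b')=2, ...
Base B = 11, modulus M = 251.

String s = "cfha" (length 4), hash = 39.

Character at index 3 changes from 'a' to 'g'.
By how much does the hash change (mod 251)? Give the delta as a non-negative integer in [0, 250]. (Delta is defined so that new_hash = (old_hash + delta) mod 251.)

Delta formula: (val(new) - val(old)) * B^(n-1-k) mod M
  val('g') - val('a') = 7 - 1 = 6
  B^(n-1-k) = 11^0 mod 251 = 1
  Delta = 6 * 1 mod 251 = 6

Answer: 6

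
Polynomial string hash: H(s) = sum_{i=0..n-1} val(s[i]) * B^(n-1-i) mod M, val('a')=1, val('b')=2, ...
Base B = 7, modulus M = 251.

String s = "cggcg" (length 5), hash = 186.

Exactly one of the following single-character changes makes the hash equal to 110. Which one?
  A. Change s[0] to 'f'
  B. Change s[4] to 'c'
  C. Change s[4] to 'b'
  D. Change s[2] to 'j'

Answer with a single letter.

Option A: s[0]='c'->'f', delta=(6-3)*7^4 mod 251 = 175, hash=186+175 mod 251 = 110 <-- target
Option B: s[4]='g'->'c', delta=(3-7)*7^0 mod 251 = 247, hash=186+247 mod 251 = 182
Option C: s[4]='g'->'b', delta=(2-7)*7^0 mod 251 = 246, hash=186+246 mod 251 = 181
Option D: s[2]='g'->'j', delta=(10-7)*7^2 mod 251 = 147, hash=186+147 mod 251 = 82

Answer: A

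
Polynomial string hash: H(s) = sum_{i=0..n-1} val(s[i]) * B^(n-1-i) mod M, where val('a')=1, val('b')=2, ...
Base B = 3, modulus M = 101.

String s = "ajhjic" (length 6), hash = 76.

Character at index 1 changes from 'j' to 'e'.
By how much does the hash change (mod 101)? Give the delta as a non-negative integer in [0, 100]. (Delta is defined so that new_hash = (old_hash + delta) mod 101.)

Answer: 100

Derivation:
Delta formula: (val(new) - val(old)) * B^(n-1-k) mod M
  val('e') - val('j') = 5 - 10 = -5
  B^(n-1-k) = 3^4 mod 101 = 81
  Delta = -5 * 81 mod 101 = 100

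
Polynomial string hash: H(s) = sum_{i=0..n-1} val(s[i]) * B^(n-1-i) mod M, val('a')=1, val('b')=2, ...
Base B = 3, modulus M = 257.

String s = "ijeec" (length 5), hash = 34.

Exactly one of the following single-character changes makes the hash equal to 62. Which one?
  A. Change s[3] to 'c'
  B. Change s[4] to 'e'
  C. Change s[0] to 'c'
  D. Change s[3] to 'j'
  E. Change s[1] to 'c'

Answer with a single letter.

Option A: s[3]='e'->'c', delta=(3-5)*3^1 mod 257 = 251, hash=34+251 mod 257 = 28
Option B: s[4]='c'->'e', delta=(5-3)*3^0 mod 257 = 2, hash=34+2 mod 257 = 36
Option C: s[0]='i'->'c', delta=(3-9)*3^4 mod 257 = 28, hash=34+28 mod 257 = 62 <-- target
Option D: s[3]='e'->'j', delta=(10-5)*3^1 mod 257 = 15, hash=34+15 mod 257 = 49
Option E: s[1]='j'->'c', delta=(3-10)*3^3 mod 257 = 68, hash=34+68 mod 257 = 102

Answer: C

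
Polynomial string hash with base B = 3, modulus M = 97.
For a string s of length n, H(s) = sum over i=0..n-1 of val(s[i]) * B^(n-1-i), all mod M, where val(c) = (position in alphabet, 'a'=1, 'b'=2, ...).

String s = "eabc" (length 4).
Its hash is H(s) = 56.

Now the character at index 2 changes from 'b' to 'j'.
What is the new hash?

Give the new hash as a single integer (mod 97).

val('b') = 2, val('j') = 10
Position k = 2, exponent = n-1-k = 1
B^1 mod M = 3^1 mod 97 = 3
Delta = (10 - 2) * 3 mod 97 = 24
New hash = (56 + 24) mod 97 = 80

Answer: 80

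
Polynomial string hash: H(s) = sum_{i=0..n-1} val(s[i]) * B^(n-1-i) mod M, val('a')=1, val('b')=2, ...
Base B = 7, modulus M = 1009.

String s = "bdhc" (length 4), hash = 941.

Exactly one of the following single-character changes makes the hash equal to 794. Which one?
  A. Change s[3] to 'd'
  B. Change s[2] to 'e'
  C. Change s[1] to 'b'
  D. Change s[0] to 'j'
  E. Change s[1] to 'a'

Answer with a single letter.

Answer: E

Derivation:
Option A: s[3]='c'->'d', delta=(4-3)*7^0 mod 1009 = 1, hash=941+1 mod 1009 = 942
Option B: s[2]='h'->'e', delta=(5-8)*7^1 mod 1009 = 988, hash=941+988 mod 1009 = 920
Option C: s[1]='d'->'b', delta=(2-4)*7^2 mod 1009 = 911, hash=941+911 mod 1009 = 843
Option D: s[0]='b'->'j', delta=(10-2)*7^3 mod 1009 = 726, hash=941+726 mod 1009 = 658
Option E: s[1]='d'->'a', delta=(1-4)*7^2 mod 1009 = 862, hash=941+862 mod 1009 = 794 <-- target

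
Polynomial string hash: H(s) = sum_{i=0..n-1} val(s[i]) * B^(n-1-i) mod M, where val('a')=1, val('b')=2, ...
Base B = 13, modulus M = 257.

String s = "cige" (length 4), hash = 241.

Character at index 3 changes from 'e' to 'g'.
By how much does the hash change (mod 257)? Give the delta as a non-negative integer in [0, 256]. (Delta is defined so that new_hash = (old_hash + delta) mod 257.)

Delta formula: (val(new) - val(old)) * B^(n-1-k) mod M
  val('g') - val('e') = 7 - 5 = 2
  B^(n-1-k) = 13^0 mod 257 = 1
  Delta = 2 * 1 mod 257 = 2

Answer: 2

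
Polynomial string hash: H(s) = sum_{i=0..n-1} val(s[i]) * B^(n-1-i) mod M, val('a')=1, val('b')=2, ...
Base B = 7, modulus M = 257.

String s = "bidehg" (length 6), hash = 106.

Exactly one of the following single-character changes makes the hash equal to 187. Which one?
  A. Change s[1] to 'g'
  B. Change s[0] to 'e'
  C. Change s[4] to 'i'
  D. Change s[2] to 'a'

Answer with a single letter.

Answer: A

Derivation:
Option A: s[1]='i'->'g', delta=(7-9)*7^4 mod 257 = 81, hash=106+81 mod 257 = 187 <-- target
Option B: s[0]='b'->'e', delta=(5-2)*7^5 mod 257 = 49, hash=106+49 mod 257 = 155
Option C: s[4]='h'->'i', delta=(9-8)*7^1 mod 257 = 7, hash=106+7 mod 257 = 113
Option D: s[2]='d'->'a', delta=(1-4)*7^3 mod 257 = 256, hash=106+256 mod 257 = 105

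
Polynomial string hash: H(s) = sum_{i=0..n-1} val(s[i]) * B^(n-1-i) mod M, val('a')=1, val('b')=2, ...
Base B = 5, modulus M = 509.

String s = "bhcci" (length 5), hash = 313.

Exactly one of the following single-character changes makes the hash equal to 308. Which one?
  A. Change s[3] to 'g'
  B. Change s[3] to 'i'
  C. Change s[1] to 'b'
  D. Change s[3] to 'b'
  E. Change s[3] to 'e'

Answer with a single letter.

Answer: D

Derivation:
Option A: s[3]='c'->'g', delta=(7-3)*5^1 mod 509 = 20, hash=313+20 mod 509 = 333
Option B: s[3]='c'->'i', delta=(9-3)*5^1 mod 509 = 30, hash=313+30 mod 509 = 343
Option C: s[1]='h'->'b', delta=(2-8)*5^3 mod 509 = 268, hash=313+268 mod 509 = 72
Option D: s[3]='c'->'b', delta=(2-3)*5^1 mod 509 = 504, hash=313+504 mod 509 = 308 <-- target
Option E: s[3]='c'->'e', delta=(5-3)*5^1 mod 509 = 10, hash=313+10 mod 509 = 323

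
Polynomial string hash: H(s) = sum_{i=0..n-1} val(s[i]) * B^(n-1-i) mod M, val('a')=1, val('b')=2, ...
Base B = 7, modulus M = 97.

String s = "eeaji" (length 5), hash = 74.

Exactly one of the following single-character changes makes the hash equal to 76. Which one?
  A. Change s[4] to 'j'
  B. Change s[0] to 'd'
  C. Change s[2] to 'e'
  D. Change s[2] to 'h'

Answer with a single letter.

Option A: s[4]='i'->'j', delta=(10-9)*7^0 mod 97 = 1, hash=74+1 mod 97 = 75
Option B: s[0]='e'->'d', delta=(4-5)*7^4 mod 97 = 24, hash=74+24 mod 97 = 1
Option C: s[2]='a'->'e', delta=(5-1)*7^2 mod 97 = 2, hash=74+2 mod 97 = 76 <-- target
Option D: s[2]='a'->'h', delta=(8-1)*7^2 mod 97 = 52, hash=74+52 mod 97 = 29

Answer: C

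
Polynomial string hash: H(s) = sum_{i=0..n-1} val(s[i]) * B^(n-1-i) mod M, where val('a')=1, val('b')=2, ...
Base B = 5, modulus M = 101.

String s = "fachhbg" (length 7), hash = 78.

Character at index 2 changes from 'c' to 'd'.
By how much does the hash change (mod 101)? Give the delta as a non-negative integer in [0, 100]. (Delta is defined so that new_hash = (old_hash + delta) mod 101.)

Delta formula: (val(new) - val(old)) * B^(n-1-k) mod M
  val('d') - val('c') = 4 - 3 = 1
  B^(n-1-k) = 5^4 mod 101 = 19
  Delta = 1 * 19 mod 101 = 19

Answer: 19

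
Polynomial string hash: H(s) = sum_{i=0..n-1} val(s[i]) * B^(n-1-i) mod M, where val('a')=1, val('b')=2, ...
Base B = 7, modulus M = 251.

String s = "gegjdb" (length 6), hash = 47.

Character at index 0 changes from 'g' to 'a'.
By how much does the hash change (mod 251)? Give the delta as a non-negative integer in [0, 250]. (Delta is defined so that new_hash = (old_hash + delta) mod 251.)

Answer: 60

Derivation:
Delta formula: (val(new) - val(old)) * B^(n-1-k) mod M
  val('a') - val('g') = 1 - 7 = -6
  B^(n-1-k) = 7^5 mod 251 = 241
  Delta = -6 * 241 mod 251 = 60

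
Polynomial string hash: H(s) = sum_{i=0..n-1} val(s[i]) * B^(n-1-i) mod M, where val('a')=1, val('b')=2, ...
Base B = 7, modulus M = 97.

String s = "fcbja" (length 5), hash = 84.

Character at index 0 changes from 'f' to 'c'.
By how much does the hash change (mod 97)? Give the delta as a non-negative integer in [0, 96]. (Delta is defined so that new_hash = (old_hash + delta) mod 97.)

Answer: 72

Derivation:
Delta formula: (val(new) - val(old)) * B^(n-1-k) mod M
  val('c') - val('f') = 3 - 6 = -3
  B^(n-1-k) = 7^4 mod 97 = 73
  Delta = -3 * 73 mod 97 = 72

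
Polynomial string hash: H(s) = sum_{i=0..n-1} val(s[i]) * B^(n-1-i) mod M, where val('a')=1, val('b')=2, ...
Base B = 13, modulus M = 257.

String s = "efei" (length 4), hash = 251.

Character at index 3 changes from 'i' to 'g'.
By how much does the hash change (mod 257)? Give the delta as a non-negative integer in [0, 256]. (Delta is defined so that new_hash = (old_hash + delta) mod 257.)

Answer: 255

Derivation:
Delta formula: (val(new) - val(old)) * B^(n-1-k) mod M
  val('g') - val('i') = 7 - 9 = -2
  B^(n-1-k) = 13^0 mod 257 = 1
  Delta = -2 * 1 mod 257 = 255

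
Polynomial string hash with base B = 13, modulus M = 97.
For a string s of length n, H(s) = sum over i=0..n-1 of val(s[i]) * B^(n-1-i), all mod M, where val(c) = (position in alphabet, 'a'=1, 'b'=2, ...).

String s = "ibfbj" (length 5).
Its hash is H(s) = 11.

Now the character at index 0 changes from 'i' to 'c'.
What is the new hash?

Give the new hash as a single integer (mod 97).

Answer: 44

Derivation:
val('i') = 9, val('c') = 3
Position k = 0, exponent = n-1-k = 4
B^4 mod M = 13^4 mod 97 = 43
Delta = (3 - 9) * 43 mod 97 = 33
New hash = (11 + 33) mod 97 = 44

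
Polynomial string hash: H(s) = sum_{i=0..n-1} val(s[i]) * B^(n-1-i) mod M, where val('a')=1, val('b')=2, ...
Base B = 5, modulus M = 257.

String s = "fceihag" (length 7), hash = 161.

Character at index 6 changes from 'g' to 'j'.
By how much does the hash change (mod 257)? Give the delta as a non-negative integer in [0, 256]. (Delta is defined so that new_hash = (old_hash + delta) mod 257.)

Answer: 3

Derivation:
Delta formula: (val(new) - val(old)) * B^(n-1-k) mod M
  val('j') - val('g') = 10 - 7 = 3
  B^(n-1-k) = 5^0 mod 257 = 1
  Delta = 3 * 1 mod 257 = 3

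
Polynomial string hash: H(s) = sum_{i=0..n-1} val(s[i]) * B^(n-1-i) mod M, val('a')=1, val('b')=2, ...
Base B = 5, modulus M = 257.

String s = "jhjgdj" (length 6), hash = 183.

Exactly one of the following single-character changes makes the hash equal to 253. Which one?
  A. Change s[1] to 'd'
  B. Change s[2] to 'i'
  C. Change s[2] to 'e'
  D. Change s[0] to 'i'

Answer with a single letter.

Option A: s[1]='h'->'d', delta=(4-8)*5^4 mod 257 = 70, hash=183+70 mod 257 = 253 <-- target
Option B: s[2]='j'->'i', delta=(9-10)*5^3 mod 257 = 132, hash=183+132 mod 257 = 58
Option C: s[2]='j'->'e', delta=(5-10)*5^3 mod 257 = 146, hash=183+146 mod 257 = 72
Option D: s[0]='j'->'i', delta=(9-10)*5^5 mod 257 = 216, hash=183+216 mod 257 = 142

Answer: A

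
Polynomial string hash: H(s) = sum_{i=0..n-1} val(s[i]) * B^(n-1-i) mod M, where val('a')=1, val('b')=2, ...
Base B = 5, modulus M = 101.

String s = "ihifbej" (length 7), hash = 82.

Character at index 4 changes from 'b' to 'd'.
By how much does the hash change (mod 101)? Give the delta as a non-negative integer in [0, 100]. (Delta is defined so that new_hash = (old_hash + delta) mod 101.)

Delta formula: (val(new) - val(old)) * B^(n-1-k) mod M
  val('d') - val('b') = 4 - 2 = 2
  B^(n-1-k) = 5^2 mod 101 = 25
  Delta = 2 * 25 mod 101 = 50

Answer: 50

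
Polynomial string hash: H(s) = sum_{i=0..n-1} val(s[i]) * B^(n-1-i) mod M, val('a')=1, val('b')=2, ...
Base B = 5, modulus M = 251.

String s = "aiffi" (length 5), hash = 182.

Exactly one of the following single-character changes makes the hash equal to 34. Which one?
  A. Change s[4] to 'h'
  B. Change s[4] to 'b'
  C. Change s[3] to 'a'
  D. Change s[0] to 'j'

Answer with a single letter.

Answer: D

Derivation:
Option A: s[4]='i'->'h', delta=(8-9)*5^0 mod 251 = 250, hash=182+250 mod 251 = 181
Option B: s[4]='i'->'b', delta=(2-9)*5^0 mod 251 = 244, hash=182+244 mod 251 = 175
Option C: s[3]='f'->'a', delta=(1-6)*5^1 mod 251 = 226, hash=182+226 mod 251 = 157
Option D: s[0]='a'->'j', delta=(10-1)*5^4 mod 251 = 103, hash=182+103 mod 251 = 34 <-- target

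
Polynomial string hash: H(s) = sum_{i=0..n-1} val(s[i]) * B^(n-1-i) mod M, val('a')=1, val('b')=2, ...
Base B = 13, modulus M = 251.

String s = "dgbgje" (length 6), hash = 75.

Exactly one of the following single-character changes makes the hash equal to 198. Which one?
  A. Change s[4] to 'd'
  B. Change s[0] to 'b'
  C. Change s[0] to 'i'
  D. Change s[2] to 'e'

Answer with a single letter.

Option A: s[4]='j'->'d', delta=(4-10)*13^1 mod 251 = 173, hash=75+173 mod 251 = 248
Option B: s[0]='d'->'b', delta=(2-4)*13^5 mod 251 = 123, hash=75+123 mod 251 = 198 <-- target
Option C: s[0]='d'->'i', delta=(9-4)*13^5 mod 251 = 69, hash=75+69 mod 251 = 144
Option D: s[2]='b'->'e', delta=(5-2)*13^3 mod 251 = 65, hash=75+65 mod 251 = 140

Answer: B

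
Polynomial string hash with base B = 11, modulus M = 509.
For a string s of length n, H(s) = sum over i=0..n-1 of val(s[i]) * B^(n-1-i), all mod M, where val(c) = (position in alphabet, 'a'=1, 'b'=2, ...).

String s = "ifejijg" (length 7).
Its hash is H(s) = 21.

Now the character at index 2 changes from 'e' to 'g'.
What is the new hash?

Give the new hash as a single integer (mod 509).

Answer: 290

Derivation:
val('e') = 5, val('g') = 7
Position k = 2, exponent = n-1-k = 4
B^4 mod M = 11^4 mod 509 = 389
Delta = (7 - 5) * 389 mod 509 = 269
New hash = (21 + 269) mod 509 = 290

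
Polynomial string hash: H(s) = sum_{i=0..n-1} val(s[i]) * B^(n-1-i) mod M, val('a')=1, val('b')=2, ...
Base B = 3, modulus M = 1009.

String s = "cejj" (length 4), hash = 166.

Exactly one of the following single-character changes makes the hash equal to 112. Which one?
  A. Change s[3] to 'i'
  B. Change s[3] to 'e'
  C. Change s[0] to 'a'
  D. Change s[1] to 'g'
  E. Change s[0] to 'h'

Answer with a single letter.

Option A: s[3]='j'->'i', delta=(9-10)*3^0 mod 1009 = 1008, hash=166+1008 mod 1009 = 165
Option B: s[3]='j'->'e', delta=(5-10)*3^0 mod 1009 = 1004, hash=166+1004 mod 1009 = 161
Option C: s[0]='c'->'a', delta=(1-3)*3^3 mod 1009 = 955, hash=166+955 mod 1009 = 112 <-- target
Option D: s[1]='e'->'g', delta=(7-5)*3^2 mod 1009 = 18, hash=166+18 mod 1009 = 184
Option E: s[0]='c'->'h', delta=(8-3)*3^3 mod 1009 = 135, hash=166+135 mod 1009 = 301

Answer: C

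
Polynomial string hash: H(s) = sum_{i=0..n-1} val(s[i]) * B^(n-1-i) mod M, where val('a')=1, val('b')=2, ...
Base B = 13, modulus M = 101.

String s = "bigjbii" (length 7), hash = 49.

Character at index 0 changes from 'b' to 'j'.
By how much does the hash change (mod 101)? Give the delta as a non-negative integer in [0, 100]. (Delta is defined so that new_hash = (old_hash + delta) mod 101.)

Delta formula: (val(new) - val(old)) * B^(n-1-k) mod M
  val('j') - val('b') = 10 - 2 = 8
  B^(n-1-k) = 13^6 mod 101 = 19
  Delta = 8 * 19 mod 101 = 51

Answer: 51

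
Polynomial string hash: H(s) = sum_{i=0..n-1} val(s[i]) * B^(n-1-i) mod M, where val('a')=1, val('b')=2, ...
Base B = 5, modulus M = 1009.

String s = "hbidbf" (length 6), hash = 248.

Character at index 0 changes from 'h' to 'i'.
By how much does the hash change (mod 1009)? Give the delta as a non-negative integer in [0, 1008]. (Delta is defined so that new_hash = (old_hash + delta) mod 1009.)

Answer: 98

Derivation:
Delta formula: (val(new) - val(old)) * B^(n-1-k) mod M
  val('i') - val('h') = 9 - 8 = 1
  B^(n-1-k) = 5^5 mod 1009 = 98
  Delta = 1 * 98 mod 1009 = 98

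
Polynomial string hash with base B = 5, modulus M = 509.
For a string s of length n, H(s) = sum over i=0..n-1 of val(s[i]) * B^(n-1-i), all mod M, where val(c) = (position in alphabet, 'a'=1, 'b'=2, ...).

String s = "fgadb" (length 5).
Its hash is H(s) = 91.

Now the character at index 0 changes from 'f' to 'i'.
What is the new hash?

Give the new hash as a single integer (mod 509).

Answer: 439

Derivation:
val('f') = 6, val('i') = 9
Position k = 0, exponent = n-1-k = 4
B^4 mod M = 5^4 mod 509 = 116
Delta = (9 - 6) * 116 mod 509 = 348
New hash = (91 + 348) mod 509 = 439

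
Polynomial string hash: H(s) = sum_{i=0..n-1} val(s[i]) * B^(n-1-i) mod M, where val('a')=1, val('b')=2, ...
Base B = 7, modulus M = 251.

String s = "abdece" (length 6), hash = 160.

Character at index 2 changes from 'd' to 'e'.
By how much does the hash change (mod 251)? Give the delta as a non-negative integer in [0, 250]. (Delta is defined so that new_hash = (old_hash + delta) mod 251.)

Answer: 92

Derivation:
Delta formula: (val(new) - val(old)) * B^(n-1-k) mod M
  val('e') - val('d') = 5 - 4 = 1
  B^(n-1-k) = 7^3 mod 251 = 92
  Delta = 1 * 92 mod 251 = 92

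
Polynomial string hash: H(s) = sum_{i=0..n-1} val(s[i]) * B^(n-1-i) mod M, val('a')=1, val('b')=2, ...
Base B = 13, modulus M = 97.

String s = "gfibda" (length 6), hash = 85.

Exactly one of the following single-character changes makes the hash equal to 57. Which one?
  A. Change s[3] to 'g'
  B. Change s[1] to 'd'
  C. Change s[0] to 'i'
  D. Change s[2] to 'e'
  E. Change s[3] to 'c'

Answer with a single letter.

Answer: A

Derivation:
Option A: s[3]='b'->'g', delta=(7-2)*13^2 mod 97 = 69, hash=85+69 mod 97 = 57 <-- target
Option B: s[1]='f'->'d', delta=(4-6)*13^4 mod 97 = 11, hash=85+11 mod 97 = 96
Option C: s[0]='g'->'i', delta=(9-7)*13^5 mod 97 = 51, hash=85+51 mod 97 = 39
Option D: s[2]='i'->'e', delta=(5-9)*13^3 mod 97 = 39, hash=85+39 mod 97 = 27
Option E: s[3]='b'->'c', delta=(3-2)*13^2 mod 97 = 72, hash=85+72 mod 97 = 60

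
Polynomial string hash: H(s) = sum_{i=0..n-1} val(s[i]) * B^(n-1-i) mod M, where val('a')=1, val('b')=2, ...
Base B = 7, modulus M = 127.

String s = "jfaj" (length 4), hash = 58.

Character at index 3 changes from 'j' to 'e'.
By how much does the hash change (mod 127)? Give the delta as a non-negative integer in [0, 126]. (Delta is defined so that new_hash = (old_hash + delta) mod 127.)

Answer: 122

Derivation:
Delta formula: (val(new) - val(old)) * B^(n-1-k) mod M
  val('e') - val('j') = 5 - 10 = -5
  B^(n-1-k) = 7^0 mod 127 = 1
  Delta = -5 * 1 mod 127 = 122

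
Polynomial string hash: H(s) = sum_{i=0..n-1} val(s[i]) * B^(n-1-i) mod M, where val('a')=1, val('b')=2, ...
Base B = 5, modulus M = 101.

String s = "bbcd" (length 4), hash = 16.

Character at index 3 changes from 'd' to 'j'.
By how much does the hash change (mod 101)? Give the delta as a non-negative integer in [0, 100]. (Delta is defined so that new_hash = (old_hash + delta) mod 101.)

Answer: 6

Derivation:
Delta formula: (val(new) - val(old)) * B^(n-1-k) mod M
  val('j') - val('d') = 10 - 4 = 6
  B^(n-1-k) = 5^0 mod 101 = 1
  Delta = 6 * 1 mod 101 = 6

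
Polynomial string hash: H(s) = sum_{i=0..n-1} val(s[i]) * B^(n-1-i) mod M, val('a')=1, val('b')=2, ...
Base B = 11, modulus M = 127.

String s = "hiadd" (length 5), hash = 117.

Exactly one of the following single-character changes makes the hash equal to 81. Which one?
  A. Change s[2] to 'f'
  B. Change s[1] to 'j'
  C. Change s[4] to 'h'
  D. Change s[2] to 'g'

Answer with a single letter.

Option A: s[2]='a'->'f', delta=(6-1)*11^2 mod 127 = 97, hash=117+97 mod 127 = 87
Option B: s[1]='i'->'j', delta=(10-9)*11^3 mod 127 = 61, hash=117+61 mod 127 = 51
Option C: s[4]='d'->'h', delta=(8-4)*11^0 mod 127 = 4, hash=117+4 mod 127 = 121
Option D: s[2]='a'->'g', delta=(7-1)*11^2 mod 127 = 91, hash=117+91 mod 127 = 81 <-- target

Answer: D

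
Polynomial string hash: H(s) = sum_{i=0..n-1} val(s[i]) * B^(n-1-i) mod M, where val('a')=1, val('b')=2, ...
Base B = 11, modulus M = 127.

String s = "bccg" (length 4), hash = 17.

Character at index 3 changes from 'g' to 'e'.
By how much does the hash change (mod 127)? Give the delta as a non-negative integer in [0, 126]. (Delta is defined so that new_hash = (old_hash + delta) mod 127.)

Answer: 125

Derivation:
Delta formula: (val(new) - val(old)) * B^(n-1-k) mod M
  val('e') - val('g') = 5 - 7 = -2
  B^(n-1-k) = 11^0 mod 127 = 1
  Delta = -2 * 1 mod 127 = 125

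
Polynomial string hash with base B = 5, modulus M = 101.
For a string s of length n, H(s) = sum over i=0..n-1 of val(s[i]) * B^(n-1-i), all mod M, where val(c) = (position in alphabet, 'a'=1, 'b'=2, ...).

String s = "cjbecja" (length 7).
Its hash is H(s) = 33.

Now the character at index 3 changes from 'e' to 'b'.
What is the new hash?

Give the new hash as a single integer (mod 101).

Answer: 62

Derivation:
val('e') = 5, val('b') = 2
Position k = 3, exponent = n-1-k = 3
B^3 mod M = 5^3 mod 101 = 24
Delta = (2 - 5) * 24 mod 101 = 29
New hash = (33 + 29) mod 101 = 62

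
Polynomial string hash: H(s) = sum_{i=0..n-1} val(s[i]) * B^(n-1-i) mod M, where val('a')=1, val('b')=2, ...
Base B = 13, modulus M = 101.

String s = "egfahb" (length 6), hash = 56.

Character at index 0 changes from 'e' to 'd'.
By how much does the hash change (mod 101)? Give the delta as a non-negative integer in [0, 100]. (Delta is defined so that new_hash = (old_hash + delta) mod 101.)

Delta formula: (val(new) - val(old)) * B^(n-1-k) mod M
  val('d') - val('e') = 4 - 5 = -1
  B^(n-1-k) = 13^5 mod 101 = 17
  Delta = -1 * 17 mod 101 = 84

Answer: 84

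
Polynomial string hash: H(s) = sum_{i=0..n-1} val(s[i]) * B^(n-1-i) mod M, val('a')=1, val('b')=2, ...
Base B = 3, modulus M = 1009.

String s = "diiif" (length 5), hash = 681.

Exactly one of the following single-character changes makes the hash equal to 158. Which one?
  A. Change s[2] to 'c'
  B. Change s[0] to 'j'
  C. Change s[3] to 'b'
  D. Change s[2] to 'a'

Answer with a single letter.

Answer: B

Derivation:
Option A: s[2]='i'->'c', delta=(3-9)*3^2 mod 1009 = 955, hash=681+955 mod 1009 = 627
Option B: s[0]='d'->'j', delta=(10-4)*3^4 mod 1009 = 486, hash=681+486 mod 1009 = 158 <-- target
Option C: s[3]='i'->'b', delta=(2-9)*3^1 mod 1009 = 988, hash=681+988 mod 1009 = 660
Option D: s[2]='i'->'a', delta=(1-9)*3^2 mod 1009 = 937, hash=681+937 mod 1009 = 609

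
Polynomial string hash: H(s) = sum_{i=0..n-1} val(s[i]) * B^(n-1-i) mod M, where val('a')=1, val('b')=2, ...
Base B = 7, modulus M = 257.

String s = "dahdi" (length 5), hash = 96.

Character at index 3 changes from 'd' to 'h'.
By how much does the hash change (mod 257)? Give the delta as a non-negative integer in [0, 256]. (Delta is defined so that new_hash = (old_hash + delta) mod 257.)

Delta formula: (val(new) - val(old)) * B^(n-1-k) mod M
  val('h') - val('d') = 8 - 4 = 4
  B^(n-1-k) = 7^1 mod 257 = 7
  Delta = 4 * 7 mod 257 = 28

Answer: 28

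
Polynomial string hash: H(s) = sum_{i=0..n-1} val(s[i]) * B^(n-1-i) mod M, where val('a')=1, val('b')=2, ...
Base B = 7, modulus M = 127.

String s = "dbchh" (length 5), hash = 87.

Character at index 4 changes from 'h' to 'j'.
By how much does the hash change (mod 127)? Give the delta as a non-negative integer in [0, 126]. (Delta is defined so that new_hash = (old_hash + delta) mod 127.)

Answer: 2

Derivation:
Delta formula: (val(new) - val(old)) * B^(n-1-k) mod M
  val('j') - val('h') = 10 - 8 = 2
  B^(n-1-k) = 7^0 mod 127 = 1
  Delta = 2 * 1 mod 127 = 2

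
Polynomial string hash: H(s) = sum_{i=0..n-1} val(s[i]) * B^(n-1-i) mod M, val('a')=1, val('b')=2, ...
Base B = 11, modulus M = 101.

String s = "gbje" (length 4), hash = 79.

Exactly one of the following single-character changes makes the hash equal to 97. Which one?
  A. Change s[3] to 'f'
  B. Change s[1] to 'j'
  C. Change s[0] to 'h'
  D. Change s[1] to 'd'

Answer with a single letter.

Answer: C

Derivation:
Option A: s[3]='e'->'f', delta=(6-5)*11^0 mod 101 = 1, hash=79+1 mod 101 = 80
Option B: s[1]='b'->'j', delta=(10-2)*11^2 mod 101 = 59, hash=79+59 mod 101 = 37
Option C: s[0]='g'->'h', delta=(8-7)*11^3 mod 101 = 18, hash=79+18 mod 101 = 97 <-- target
Option D: s[1]='b'->'d', delta=(4-2)*11^2 mod 101 = 40, hash=79+40 mod 101 = 18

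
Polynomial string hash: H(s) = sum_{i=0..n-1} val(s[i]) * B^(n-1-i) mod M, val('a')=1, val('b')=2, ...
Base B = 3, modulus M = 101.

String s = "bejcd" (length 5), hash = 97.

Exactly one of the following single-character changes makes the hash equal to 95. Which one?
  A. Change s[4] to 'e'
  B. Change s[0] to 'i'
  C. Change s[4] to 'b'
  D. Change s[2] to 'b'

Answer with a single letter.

Option A: s[4]='d'->'e', delta=(5-4)*3^0 mod 101 = 1, hash=97+1 mod 101 = 98
Option B: s[0]='b'->'i', delta=(9-2)*3^4 mod 101 = 62, hash=97+62 mod 101 = 58
Option C: s[4]='d'->'b', delta=(2-4)*3^0 mod 101 = 99, hash=97+99 mod 101 = 95 <-- target
Option D: s[2]='j'->'b', delta=(2-10)*3^2 mod 101 = 29, hash=97+29 mod 101 = 25

Answer: C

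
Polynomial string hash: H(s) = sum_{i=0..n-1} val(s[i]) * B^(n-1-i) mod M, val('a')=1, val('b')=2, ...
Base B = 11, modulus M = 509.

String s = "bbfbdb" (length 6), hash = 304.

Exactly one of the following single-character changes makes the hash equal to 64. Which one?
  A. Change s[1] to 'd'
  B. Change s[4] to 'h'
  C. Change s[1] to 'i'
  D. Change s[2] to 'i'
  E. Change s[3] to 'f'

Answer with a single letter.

Answer: A

Derivation:
Option A: s[1]='b'->'d', delta=(4-2)*11^4 mod 509 = 269, hash=304+269 mod 509 = 64 <-- target
Option B: s[4]='d'->'h', delta=(8-4)*11^1 mod 509 = 44, hash=304+44 mod 509 = 348
Option C: s[1]='b'->'i', delta=(9-2)*11^4 mod 509 = 178, hash=304+178 mod 509 = 482
Option D: s[2]='f'->'i', delta=(9-6)*11^3 mod 509 = 430, hash=304+430 mod 509 = 225
Option E: s[3]='b'->'f', delta=(6-2)*11^2 mod 509 = 484, hash=304+484 mod 509 = 279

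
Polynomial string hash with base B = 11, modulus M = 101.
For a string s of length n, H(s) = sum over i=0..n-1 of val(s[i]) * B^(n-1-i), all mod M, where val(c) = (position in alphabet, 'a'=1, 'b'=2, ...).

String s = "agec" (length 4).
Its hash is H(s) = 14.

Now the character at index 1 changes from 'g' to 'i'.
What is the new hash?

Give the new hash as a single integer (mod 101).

Answer: 54

Derivation:
val('g') = 7, val('i') = 9
Position k = 1, exponent = n-1-k = 2
B^2 mod M = 11^2 mod 101 = 20
Delta = (9 - 7) * 20 mod 101 = 40
New hash = (14 + 40) mod 101 = 54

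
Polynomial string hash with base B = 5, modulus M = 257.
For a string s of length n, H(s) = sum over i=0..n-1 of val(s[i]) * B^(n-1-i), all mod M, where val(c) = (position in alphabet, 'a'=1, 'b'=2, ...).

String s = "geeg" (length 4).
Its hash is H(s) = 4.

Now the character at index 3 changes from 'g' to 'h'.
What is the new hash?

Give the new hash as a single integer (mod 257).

val('g') = 7, val('h') = 8
Position k = 3, exponent = n-1-k = 0
B^0 mod M = 5^0 mod 257 = 1
Delta = (8 - 7) * 1 mod 257 = 1
New hash = (4 + 1) mod 257 = 5

Answer: 5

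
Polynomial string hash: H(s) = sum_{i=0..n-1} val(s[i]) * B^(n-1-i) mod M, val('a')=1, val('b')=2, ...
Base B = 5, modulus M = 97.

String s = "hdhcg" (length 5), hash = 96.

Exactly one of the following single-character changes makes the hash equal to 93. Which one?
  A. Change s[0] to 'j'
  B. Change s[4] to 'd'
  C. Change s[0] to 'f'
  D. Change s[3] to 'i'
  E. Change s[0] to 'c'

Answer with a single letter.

Option A: s[0]='h'->'j', delta=(10-8)*5^4 mod 97 = 86, hash=96+86 mod 97 = 85
Option B: s[4]='g'->'d', delta=(4-7)*5^0 mod 97 = 94, hash=96+94 mod 97 = 93 <-- target
Option C: s[0]='h'->'f', delta=(6-8)*5^4 mod 97 = 11, hash=96+11 mod 97 = 10
Option D: s[3]='c'->'i', delta=(9-3)*5^1 mod 97 = 30, hash=96+30 mod 97 = 29
Option E: s[0]='h'->'c', delta=(3-8)*5^4 mod 97 = 76, hash=96+76 mod 97 = 75

Answer: B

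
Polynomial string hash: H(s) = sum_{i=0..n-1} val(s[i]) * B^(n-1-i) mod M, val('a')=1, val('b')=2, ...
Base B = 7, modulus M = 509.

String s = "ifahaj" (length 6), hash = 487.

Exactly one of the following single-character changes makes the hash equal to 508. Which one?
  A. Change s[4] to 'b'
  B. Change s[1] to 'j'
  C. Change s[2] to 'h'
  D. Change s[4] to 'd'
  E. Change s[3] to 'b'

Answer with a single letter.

Answer: D

Derivation:
Option A: s[4]='a'->'b', delta=(2-1)*7^1 mod 509 = 7, hash=487+7 mod 509 = 494
Option B: s[1]='f'->'j', delta=(10-6)*7^4 mod 509 = 442, hash=487+442 mod 509 = 420
Option C: s[2]='a'->'h', delta=(8-1)*7^3 mod 509 = 365, hash=487+365 mod 509 = 343
Option D: s[4]='a'->'d', delta=(4-1)*7^1 mod 509 = 21, hash=487+21 mod 509 = 508 <-- target
Option E: s[3]='h'->'b', delta=(2-8)*7^2 mod 509 = 215, hash=487+215 mod 509 = 193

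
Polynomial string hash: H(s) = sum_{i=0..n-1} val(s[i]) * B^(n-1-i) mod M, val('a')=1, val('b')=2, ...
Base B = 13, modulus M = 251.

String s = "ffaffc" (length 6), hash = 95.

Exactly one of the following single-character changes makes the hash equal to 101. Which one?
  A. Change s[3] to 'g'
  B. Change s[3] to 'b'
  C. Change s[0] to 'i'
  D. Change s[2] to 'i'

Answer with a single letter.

Answer: D

Derivation:
Option A: s[3]='f'->'g', delta=(7-6)*13^2 mod 251 = 169, hash=95+169 mod 251 = 13
Option B: s[3]='f'->'b', delta=(2-6)*13^2 mod 251 = 77, hash=95+77 mod 251 = 172
Option C: s[0]='f'->'i', delta=(9-6)*13^5 mod 251 = 192, hash=95+192 mod 251 = 36
Option D: s[2]='a'->'i', delta=(9-1)*13^3 mod 251 = 6, hash=95+6 mod 251 = 101 <-- target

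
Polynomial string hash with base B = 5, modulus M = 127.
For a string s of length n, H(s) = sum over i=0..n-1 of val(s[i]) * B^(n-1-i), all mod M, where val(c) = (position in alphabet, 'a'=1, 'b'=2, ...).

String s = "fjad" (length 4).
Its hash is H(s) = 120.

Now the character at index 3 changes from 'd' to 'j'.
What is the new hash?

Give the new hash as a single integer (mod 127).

Answer: 126

Derivation:
val('d') = 4, val('j') = 10
Position k = 3, exponent = n-1-k = 0
B^0 mod M = 5^0 mod 127 = 1
Delta = (10 - 4) * 1 mod 127 = 6
New hash = (120 + 6) mod 127 = 126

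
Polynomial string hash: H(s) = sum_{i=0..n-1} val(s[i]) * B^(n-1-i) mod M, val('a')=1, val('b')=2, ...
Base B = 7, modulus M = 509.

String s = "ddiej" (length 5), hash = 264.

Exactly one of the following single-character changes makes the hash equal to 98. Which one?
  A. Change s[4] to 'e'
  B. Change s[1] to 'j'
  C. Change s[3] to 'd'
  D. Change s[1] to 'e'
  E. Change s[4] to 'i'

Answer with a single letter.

Option A: s[4]='j'->'e', delta=(5-10)*7^0 mod 509 = 504, hash=264+504 mod 509 = 259
Option B: s[1]='d'->'j', delta=(10-4)*7^3 mod 509 = 22, hash=264+22 mod 509 = 286
Option C: s[3]='e'->'d', delta=(4-5)*7^1 mod 509 = 502, hash=264+502 mod 509 = 257
Option D: s[1]='d'->'e', delta=(5-4)*7^3 mod 509 = 343, hash=264+343 mod 509 = 98 <-- target
Option E: s[4]='j'->'i', delta=(9-10)*7^0 mod 509 = 508, hash=264+508 mod 509 = 263

Answer: D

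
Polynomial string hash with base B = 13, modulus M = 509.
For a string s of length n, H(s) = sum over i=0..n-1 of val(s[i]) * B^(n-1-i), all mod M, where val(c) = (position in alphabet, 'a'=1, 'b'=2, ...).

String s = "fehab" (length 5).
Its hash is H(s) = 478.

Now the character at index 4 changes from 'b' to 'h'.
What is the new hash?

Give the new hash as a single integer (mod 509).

Answer: 484

Derivation:
val('b') = 2, val('h') = 8
Position k = 4, exponent = n-1-k = 0
B^0 mod M = 13^0 mod 509 = 1
Delta = (8 - 2) * 1 mod 509 = 6
New hash = (478 + 6) mod 509 = 484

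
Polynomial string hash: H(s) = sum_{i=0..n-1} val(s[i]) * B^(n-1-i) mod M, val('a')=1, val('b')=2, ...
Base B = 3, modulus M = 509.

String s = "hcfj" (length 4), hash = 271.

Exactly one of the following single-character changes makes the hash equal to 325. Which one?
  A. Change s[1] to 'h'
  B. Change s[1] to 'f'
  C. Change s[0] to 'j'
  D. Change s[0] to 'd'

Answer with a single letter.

Answer: C

Derivation:
Option A: s[1]='c'->'h', delta=(8-3)*3^2 mod 509 = 45, hash=271+45 mod 509 = 316
Option B: s[1]='c'->'f', delta=(6-3)*3^2 mod 509 = 27, hash=271+27 mod 509 = 298
Option C: s[0]='h'->'j', delta=(10-8)*3^3 mod 509 = 54, hash=271+54 mod 509 = 325 <-- target
Option D: s[0]='h'->'d', delta=(4-8)*3^3 mod 509 = 401, hash=271+401 mod 509 = 163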